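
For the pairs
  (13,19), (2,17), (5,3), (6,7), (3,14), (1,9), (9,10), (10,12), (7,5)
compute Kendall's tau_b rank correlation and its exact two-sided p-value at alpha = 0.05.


Step 1: Enumerate the 36 unordered pairs (i,j) with i<j and classify each by sign(x_j-x_i) * sign(y_j-y_i).
  (1,2):dx=-11,dy=-2->C; (1,3):dx=-8,dy=-16->C; (1,4):dx=-7,dy=-12->C; (1,5):dx=-10,dy=-5->C
  (1,6):dx=-12,dy=-10->C; (1,7):dx=-4,dy=-9->C; (1,8):dx=-3,dy=-7->C; (1,9):dx=-6,dy=-14->C
  (2,3):dx=+3,dy=-14->D; (2,4):dx=+4,dy=-10->D; (2,5):dx=+1,dy=-3->D; (2,6):dx=-1,dy=-8->C
  (2,7):dx=+7,dy=-7->D; (2,8):dx=+8,dy=-5->D; (2,9):dx=+5,dy=-12->D; (3,4):dx=+1,dy=+4->C
  (3,5):dx=-2,dy=+11->D; (3,6):dx=-4,dy=+6->D; (3,7):dx=+4,dy=+7->C; (3,8):dx=+5,dy=+9->C
  (3,9):dx=+2,dy=+2->C; (4,5):dx=-3,dy=+7->D; (4,6):dx=-5,dy=+2->D; (4,7):dx=+3,dy=+3->C
  (4,8):dx=+4,dy=+5->C; (4,9):dx=+1,dy=-2->D; (5,6):dx=-2,dy=-5->C; (5,7):dx=+6,dy=-4->D
  (5,8):dx=+7,dy=-2->D; (5,9):dx=+4,dy=-9->D; (6,7):dx=+8,dy=+1->C; (6,8):dx=+9,dy=+3->C
  (6,9):dx=+6,dy=-4->D; (7,8):dx=+1,dy=+2->C; (7,9):dx=-2,dy=-5->C; (8,9):dx=-3,dy=-7->C
Step 2: C = 21, D = 15, total pairs = 36.
Step 3: tau = (C - D)/(n(n-1)/2) = (21 - 15)/36 = 0.166667.
Step 4: Exact two-sided p-value (enumerate n! = 362880 permutations of y under H0): p = 0.612202.
Step 5: alpha = 0.05. fail to reject H0.

tau_b = 0.1667 (C=21, D=15), p = 0.612202, fail to reject H0.


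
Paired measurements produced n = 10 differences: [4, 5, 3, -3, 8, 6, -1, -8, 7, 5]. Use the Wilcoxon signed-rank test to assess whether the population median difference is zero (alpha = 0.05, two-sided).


Step 1: Drop any zero differences (none here) and take |d_i|.
|d| = [4, 5, 3, 3, 8, 6, 1, 8, 7, 5]
Step 2: Midrank |d_i| (ties get averaged ranks).
ranks: |4|->4, |5|->5.5, |3|->2.5, |3|->2.5, |8|->9.5, |6|->7, |1|->1, |8|->9.5, |7|->8, |5|->5.5
Step 3: Attach original signs; sum ranks with positive sign and with negative sign.
W+ = 4 + 5.5 + 2.5 + 9.5 + 7 + 8 + 5.5 = 42
W- = 2.5 + 1 + 9.5 = 13
(Check: W+ + W- = 55 should equal n(n+1)/2 = 55.)
Step 4: Test statistic W = min(W+, W-) = 13.
Step 5: Ties in |d|, so use the tie-corrected normal approximation.
        E[W] = n(n+1)/4 = 10*11/4 = 27.5.
        Tie groups: |d|=3 (t=2), |d|=5 (t=2), |d|=8 (t=2); sum(t^3 - t) = 18.
        Var[W] = n(n+1)(2n+1)/24 - sum(t^3-t)/48 = 2310/24 - 18/48 = 95.875.
        z = (W - E[W]) / sqrt(Var[W]) = (13 - 27.5) / 9.7916 = -1.4809.
        Two-sided p = 2*Phi(z) = 0.138643.
Step 6: alpha = 0.05. fail to reject H0.

W+ = 42, W- = 13, W = min = 13, p = 0.138643, fail to reject H0.


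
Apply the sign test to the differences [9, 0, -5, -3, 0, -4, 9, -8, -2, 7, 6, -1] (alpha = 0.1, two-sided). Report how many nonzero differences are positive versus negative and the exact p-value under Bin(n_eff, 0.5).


Step 1: Discard zero differences. Original n = 12; n_eff = number of nonzero differences = 10.
Nonzero differences (with sign): +9, -5, -3, -4, +9, -8, -2, +7, +6, -1
Step 2: Count signs: positive = 4, negative = 6.
Step 3: Under H0: P(positive) = 0.5, so the number of positives S ~ Bin(10, 0.5).
Step 4: Two-sided exact p-value = sum of Bin(10,0.5) probabilities at or below the observed probability = 0.753906.
Step 5: alpha = 0.1. fail to reject H0.

n_eff = 10, pos = 4, neg = 6, p = 0.753906, fail to reject H0.


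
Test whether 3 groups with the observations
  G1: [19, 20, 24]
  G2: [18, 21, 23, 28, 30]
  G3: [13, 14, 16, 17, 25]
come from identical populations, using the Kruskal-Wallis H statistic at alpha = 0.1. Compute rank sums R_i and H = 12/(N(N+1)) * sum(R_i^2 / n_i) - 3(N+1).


Step 1: Combine all N = 13 observations and assign midranks.
sorted (value, group, rank): (13,G3,1), (14,G3,2), (16,G3,3), (17,G3,4), (18,G2,5), (19,G1,6), (20,G1,7), (21,G2,8), (23,G2,9), (24,G1,10), (25,G3,11), (28,G2,12), (30,G2,13)
Step 2: Sum ranks within each group.
R_1 = 23 (n_1 = 3)
R_2 = 47 (n_2 = 5)
R_3 = 21 (n_3 = 5)
Step 3: H = 12/(N(N+1)) * sum(R_i^2/n_i) - 3(N+1)
     = 12/(13*14) * (23^2/3 + 47^2/5 + 21^2/5) - 3*14
     = 0.065934 * 706.333 - 42
     = 4.571429.
Step 4: No ties, so H is used without correction.
Step 5: Under H0, H ~ chi^2(2); p-value = 0.101701.
Step 6: alpha = 0.1. fail to reject H0.

H = 4.5714, df = 2, p = 0.101701, fail to reject H0.


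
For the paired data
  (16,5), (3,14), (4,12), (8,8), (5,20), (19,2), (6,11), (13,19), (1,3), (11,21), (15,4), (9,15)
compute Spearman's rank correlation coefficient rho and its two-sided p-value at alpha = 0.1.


Step 1: Rank x and y separately (midranks; no ties here).
rank(x): 16->11, 3->2, 4->3, 8->6, 5->4, 19->12, 6->5, 13->9, 1->1, 11->8, 15->10, 9->7
rank(y): 5->4, 14->8, 12->7, 8->5, 20->11, 2->1, 11->6, 19->10, 3->2, 21->12, 4->3, 15->9
Step 2: d_i = R_x(i) - R_y(i); compute d_i^2.
  (11-4)^2=49, (2-8)^2=36, (3-7)^2=16, (6-5)^2=1, (4-11)^2=49, (12-1)^2=121, (5-6)^2=1, (9-10)^2=1, (1-2)^2=1, (8-12)^2=16, (10-3)^2=49, (7-9)^2=4
sum(d^2) = 344.
Step 3: rho = 1 - 6*344 / (12*(12^2 - 1)) = 1 - 2064/1716 = -0.202797.
Step 4: Under H0, t = rho * sqrt((n-2)/(1-rho^2)) = -0.6549 ~ t(10).
Step 5: Two-sided p-value from the t-distribution with 10 df = 0.527302.
Step 6: alpha = 0.1. fail to reject H0.

rho = -0.2028, p = 0.527302, fail to reject H0 at alpha = 0.1.


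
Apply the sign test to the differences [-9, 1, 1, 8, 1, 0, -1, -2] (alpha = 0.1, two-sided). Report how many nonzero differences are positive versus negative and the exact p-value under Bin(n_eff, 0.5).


Step 1: Discard zero differences. Original n = 8; n_eff = number of nonzero differences = 7.
Nonzero differences (with sign): -9, +1, +1, +8, +1, -1, -2
Step 2: Count signs: positive = 4, negative = 3.
Step 3: Under H0: P(positive) = 0.5, so the number of positives S ~ Bin(7, 0.5).
Step 4: Two-sided exact p-value = sum of Bin(7,0.5) probabilities at or below the observed probability = 1.000000.
Step 5: alpha = 0.1. fail to reject H0.

n_eff = 7, pos = 4, neg = 3, p = 1.000000, fail to reject H0.


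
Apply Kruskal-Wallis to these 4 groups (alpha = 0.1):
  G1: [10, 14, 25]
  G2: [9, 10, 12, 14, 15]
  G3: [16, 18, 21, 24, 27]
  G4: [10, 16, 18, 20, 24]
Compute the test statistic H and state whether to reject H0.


Step 1: Combine all N = 18 observations and assign midranks.
sorted (value, group, rank): (9,G2,1), (10,G1,3), (10,G2,3), (10,G4,3), (12,G2,5), (14,G1,6.5), (14,G2,6.5), (15,G2,8), (16,G3,9.5), (16,G4,9.5), (18,G3,11.5), (18,G4,11.5), (20,G4,13), (21,G3,14), (24,G3,15.5), (24,G4,15.5), (25,G1,17), (27,G3,18)
Step 2: Sum ranks within each group.
R_1 = 26.5 (n_1 = 3)
R_2 = 23.5 (n_2 = 5)
R_3 = 68.5 (n_3 = 5)
R_4 = 52.5 (n_4 = 5)
Step 3: H = 12/(N(N+1)) * sum(R_i^2/n_i) - 3(N+1)
     = 12/(18*19) * (26.5^2/3 + 23.5^2/5 + 68.5^2/5 + 52.5^2/5) - 3*19
     = 0.035088 * 1834.23 - 57
     = 7.359064.
Step 4: Ties present; correction factor C = 1 - 48/(18^3 - 18) = 0.991744. Corrected H = 7.359064 / 0.991744 = 7.420326.
Step 5: Under H0, H ~ chi^2(3); p-value = 0.059641.
Step 6: alpha = 0.1. reject H0.

H = 7.4203, df = 3, p = 0.059641, reject H0.


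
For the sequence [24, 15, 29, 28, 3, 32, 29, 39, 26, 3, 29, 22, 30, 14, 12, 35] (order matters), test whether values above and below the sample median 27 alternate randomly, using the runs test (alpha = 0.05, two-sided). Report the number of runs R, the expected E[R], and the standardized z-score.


Step 1: Compute median = 27; label A = above, B = below.
Labels in order: BBAABAAABBABABBA  (n_A = 8, n_B = 8)
Step 2: Count runs R = 10.
Step 3: Under H0 (random ordering), E[R] = 2*n_A*n_B/(n_A+n_B) + 1 = 2*8*8/16 + 1 = 9.0000.
        Var[R] = 2*n_A*n_B*(2*n_A*n_B - n_A - n_B) / ((n_A+n_B)^2 * (n_A+n_B-1)) = 14336/3840 = 3.7333.
        SD[R] = 1.9322.
Step 4: Continuity-corrected z = (R - 0.5 - E[R]) / SD[R] = (10 - 0.5 - 9.0000) / 1.9322 = 0.2588.
Step 5: Two-sided p-value via normal approximation = 2*(1 - Phi(|z|)) = 0.795809.
Step 6: alpha = 0.05. fail to reject H0.

R = 10, z = 0.2588, p = 0.795809, fail to reject H0.


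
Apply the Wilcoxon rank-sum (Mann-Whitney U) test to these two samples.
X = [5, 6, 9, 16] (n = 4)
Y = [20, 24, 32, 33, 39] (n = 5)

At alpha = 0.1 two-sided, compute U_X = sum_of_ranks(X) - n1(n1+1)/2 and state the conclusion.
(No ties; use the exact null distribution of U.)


Step 1: Combine and sort all 9 observations; assign midranks.
sorted (value, group): (5,X), (6,X), (9,X), (16,X), (20,Y), (24,Y), (32,Y), (33,Y), (39,Y)
ranks: 5->1, 6->2, 9->3, 16->4, 20->5, 24->6, 32->7, 33->8, 39->9
Step 2: Rank sum for X: R1 = 1 + 2 + 3 + 4 = 10.
Step 3: U_X = R1 - n1(n1+1)/2 = 10 - 4*5/2 = 10 - 10 = 0.
       U_Y = n1*n2 - U_X = 20 - 0 = 20.
Step 4: No ties, so the exact null distribution of U (based on enumerating the C(9,4) = 126 equally likely rank assignments) gives the two-sided p-value.
Step 5: p-value = 0.015873; compare to alpha = 0.1. reject H0.

U_X = 0, p = 0.015873, reject H0 at alpha = 0.1.


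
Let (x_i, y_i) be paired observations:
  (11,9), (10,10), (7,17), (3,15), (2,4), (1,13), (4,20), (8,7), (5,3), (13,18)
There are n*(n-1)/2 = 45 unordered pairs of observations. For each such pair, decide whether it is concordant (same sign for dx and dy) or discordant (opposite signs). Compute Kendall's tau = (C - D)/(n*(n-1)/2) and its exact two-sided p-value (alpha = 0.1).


Step 1: Enumerate the 45 unordered pairs (i,j) with i<j and classify each by sign(x_j-x_i) * sign(y_j-y_i).
  (1,2):dx=-1,dy=+1->D; (1,3):dx=-4,dy=+8->D; (1,4):dx=-8,dy=+6->D; (1,5):dx=-9,dy=-5->C
  (1,6):dx=-10,dy=+4->D; (1,7):dx=-7,dy=+11->D; (1,8):dx=-3,dy=-2->C; (1,9):dx=-6,dy=-6->C
  (1,10):dx=+2,dy=+9->C; (2,3):dx=-3,dy=+7->D; (2,4):dx=-7,dy=+5->D; (2,5):dx=-8,dy=-6->C
  (2,6):dx=-9,dy=+3->D; (2,7):dx=-6,dy=+10->D; (2,8):dx=-2,dy=-3->C; (2,9):dx=-5,dy=-7->C
  (2,10):dx=+3,dy=+8->C; (3,4):dx=-4,dy=-2->C; (3,5):dx=-5,dy=-13->C; (3,6):dx=-6,dy=-4->C
  (3,7):dx=-3,dy=+3->D; (3,8):dx=+1,dy=-10->D; (3,9):dx=-2,dy=-14->C; (3,10):dx=+6,dy=+1->C
  (4,5):dx=-1,dy=-11->C; (4,6):dx=-2,dy=-2->C; (4,7):dx=+1,dy=+5->C; (4,8):dx=+5,dy=-8->D
  (4,9):dx=+2,dy=-12->D; (4,10):dx=+10,dy=+3->C; (5,6):dx=-1,dy=+9->D; (5,7):dx=+2,dy=+16->C
  (5,8):dx=+6,dy=+3->C; (5,9):dx=+3,dy=-1->D; (5,10):dx=+11,dy=+14->C; (6,7):dx=+3,dy=+7->C
  (6,8):dx=+7,dy=-6->D; (6,9):dx=+4,dy=-10->D; (6,10):dx=+12,dy=+5->C; (7,8):dx=+4,dy=-13->D
  (7,9):dx=+1,dy=-17->D; (7,10):dx=+9,dy=-2->D; (8,9):dx=-3,dy=-4->C; (8,10):dx=+5,dy=+11->C
  (9,10):dx=+8,dy=+15->C
Step 2: C = 25, D = 20, total pairs = 45.
Step 3: tau = (C - D)/(n(n-1)/2) = (25 - 20)/45 = 0.111111.
Step 4: Exact two-sided p-value (enumerate n! = 3628800 permutations of y under H0): p = 0.727490.
Step 5: alpha = 0.1. fail to reject H0.

tau_b = 0.1111 (C=25, D=20), p = 0.727490, fail to reject H0.


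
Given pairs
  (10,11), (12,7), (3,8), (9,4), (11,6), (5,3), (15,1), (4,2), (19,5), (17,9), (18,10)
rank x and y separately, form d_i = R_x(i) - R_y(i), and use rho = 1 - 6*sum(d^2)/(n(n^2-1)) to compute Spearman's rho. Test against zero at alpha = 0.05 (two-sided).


Step 1: Rank x and y separately (midranks; no ties here).
rank(x): 10->5, 12->7, 3->1, 9->4, 11->6, 5->3, 15->8, 4->2, 19->11, 17->9, 18->10
rank(y): 11->11, 7->7, 8->8, 4->4, 6->6, 3->3, 1->1, 2->2, 5->5, 9->9, 10->10
Step 2: d_i = R_x(i) - R_y(i); compute d_i^2.
  (5-11)^2=36, (7-7)^2=0, (1-8)^2=49, (4-4)^2=0, (6-6)^2=0, (3-3)^2=0, (8-1)^2=49, (2-2)^2=0, (11-5)^2=36, (9-9)^2=0, (10-10)^2=0
sum(d^2) = 170.
Step 3: rho = 1 - 6*170 / (11*(11^2 - 1)) = 1 - 1020/1320 = 0.227273.
Step 4: Under H0, t = rho * sqrt((n-2)/(1-rho^2)) = 0.7001 ~ t(9).
Step 5: Two-sided p-value from the t-distribution with 9 df = 0.501536.
Step 6: alpha = 0.05. fail to reject H0.

rho = 0.2273, p = 0.501536, fail to reject H0 at alpha = 0.05.


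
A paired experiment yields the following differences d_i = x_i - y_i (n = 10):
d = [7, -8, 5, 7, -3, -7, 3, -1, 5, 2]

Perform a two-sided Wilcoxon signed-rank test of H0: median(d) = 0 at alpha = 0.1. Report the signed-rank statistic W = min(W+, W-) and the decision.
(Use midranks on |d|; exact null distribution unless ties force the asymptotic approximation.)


Step 1: Drop any zero differences (none here) and take |d_i|.
|d| = [7, 8, 5, 7, 3, 7, 3, 1, 5, 2]
Step 2: Midrank |d_i| (ties get averaged ranks).
ranks: |7|->8, |8|->10, |5|->5.5, |7|->8, |3|->3.5, |7|->8, |3|->3.5, |1|->1, |5|->5.5, |2|->2
Step 3: Attach original signs; sum ranks with positive sign and with negative sign.
W+ = 8 + 5.5 + 8 + 3.5 + 5.5 + 2 = 32.5
W- = 10 + 3.5 + 8 + 1 = 22.5
(Check: W+ + W- = 55 should equal n(n+1)/2 = 55.)
Step 4: Test statistic W = min(W+, W-) = 22.5.
Step 5: Ties in |d|, so use the tie-corrected normal approximation.
        E[W] = n(n+1)/4 = 10*11/4 = 27.5.
        Tie groups: |d|=3 (t=2), |d|=5 (t=2), |d|=7 (t=3); sum(t^3 - t) = 36.
        Var[W] = n(n+1)(2n+1)/24 - sum(t^3-t)/48 = 2310/24 - 36/48 = 95.5.
        z = (W - E[W]) / sqrt(Var[W]) = (22.5 - 27.5) / 9.7724 = -0.5116.
        Two-sided p = 2*Phi(z) = 0.608900.
Step 6: alpha = 0.1. fail to reject H0.

W+ = 32.5, W- = 22.5, W = min = 22.5, p = 0.608900, fail to reject H0.


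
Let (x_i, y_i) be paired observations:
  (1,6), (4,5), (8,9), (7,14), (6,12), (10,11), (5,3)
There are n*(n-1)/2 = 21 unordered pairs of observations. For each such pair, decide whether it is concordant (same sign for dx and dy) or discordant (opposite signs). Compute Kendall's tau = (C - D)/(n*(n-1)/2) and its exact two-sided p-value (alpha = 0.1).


Step 1: Enumerate the 21 unordered pairs (i,j) with i<j and classify each by sign(x_j-x_i) * sign(y_j-y_i).
  (1,2):dx=+3,dy=-1->D; (1,3):dx=+7,dy=+3->C; (1,4):dx=+6,dy=+8->C; (1,5):dx=+5,dy=+6->C
  (1,6):dx=+9,dy=+5->C; (1,7):dx=+4,dy=-3->D; (2,3):dx=+4,dy=+4->C; (2,4):dx=+3,dy=+9->C
  (2,5):dx=+2,dy=+7->C; (2,6):dx=+6,dy=+6->C; (2,7):dx=+1,dy=-2->D; (3,4):dx=-1,dy=+5->D
  (3,5):dx=-2,dy=+3->D; (3,6):dx=+2,dy=+2->C; (3,7):dx=-3,dy=-6->C; (4,5):dx=-1,dy=-2->C
  (4,6):dx=+3,dy=-3->D; (4,7):dx=-2,dy=-11->C; (5,6):dx=+4,dy=-1->D; (5,7):dx=-1,dy=-9->C
  (6,7):dx=-5,dy=-8->C
Step 2: C = 14, D = 7, total pairs = 21.
Step 3: tau = (C - D)/(n(n-1)/2) = (14 - 7)/21 = 0.333333.
Step 4: Exact two-sided p-value (enumerate n! = 5040 permutations of y under H0): p = 0.381349.
Step 5: alpha = 0.1. fail to reject H0.

tau_b = 0.3333 (C=14, D=7), p = 0.381349, fail to reject H0.


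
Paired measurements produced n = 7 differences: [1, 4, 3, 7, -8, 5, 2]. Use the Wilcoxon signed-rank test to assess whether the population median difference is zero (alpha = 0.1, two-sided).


Step 1: Drop any zero differences (none here) and take |d_i|.
|d| = [1, 4, 3, 7, 8, 5, 2]
Step 2: Midrank |d_i| (ties get averaged ranks).
ranks: |1|->1, |4|->4, |3|->3, |7|->6, |8|->7, |5|->5, |2|->2
Step 3: Attach original signs; sum ranks with positive sign and with negative sign.
W+ = 1 + 4 + 3 + 6 + 5 + 2 = 21
W- = 7 = 7
(Check: W+ + W- = 28 should equal n(n+1)/2 = 28.)
Step 4: Test statistic W = min(W+, W-) = 7.
Step 5: No ties, so the exact null distribution over the 2^7 = 128 sign assignments gives the two-sided p-value = 0.296875.
Step 6: alpha = 0.1. fail to reject H0.

W+ = 21, W- = 7, W = min = 7, p = 0.296875, fail to reject H0.


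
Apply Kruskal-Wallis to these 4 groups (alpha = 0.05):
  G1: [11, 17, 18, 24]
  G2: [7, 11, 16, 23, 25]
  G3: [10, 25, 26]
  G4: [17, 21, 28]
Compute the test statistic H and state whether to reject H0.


Step 1: Combine all N = 15 observations and assign midranks.
sorted (value, group, rank): (7,G2,1), (10,G3,2), (11,G1,3.5), (11,G2,3.5), (16,G2,5), (17,G1,6.5), (17,G4,6.5), (18,G1,8), (21,G4,9), (23,G2,10), (24,G1,11), (25,G2,12.5), (25,G3,12.5), (26,G3,14), (28,G4,15)
Step 2: Sum ranks within each group.
R_1 = 29 (n_1 = 4)
R_2 = 32 (n_2 = 5)
R_3 = 28.5 (n_3 = 3)
R_4 = 30.5 (n_4 = 3)
Step 3: H = 12/(N(N+1)) * sum(R_i^2/n_i) - 3(N+1)
     = 12/(15*16) * (29^2/4 + 32^2/5 + 28.5^2/3 + 30.5^2/3) - 3*16
     = 0.050000 * 995.883 - 48
     = 1.794167.
Step 4: Ties present; correction factor C = 1 - 18/(15^3 - 15) = 0.994643. Corrected H = 1.794167 / 0.994643 = 1.803830.
Step 5: Under H0, H ~ chi^2(3); p-value = 0.614102.
Step 6: alpha = 0.05. fail to reject H0.

H = 1.8038, df = 3, p = 0.614102, fail to reject H0.


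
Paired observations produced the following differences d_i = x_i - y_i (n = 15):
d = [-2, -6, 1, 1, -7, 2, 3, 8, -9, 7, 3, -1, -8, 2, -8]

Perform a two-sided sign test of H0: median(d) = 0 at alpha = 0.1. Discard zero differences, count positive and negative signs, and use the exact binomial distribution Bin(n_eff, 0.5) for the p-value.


Step 1: Discard zero differences. Original n = 15; n_eff = number of nonzero differences = 15.
Nonzero differences (with sign): -2, -6, +1, +1, -7, +2, +3, +8, -9, +7, +3, -1, -8, +2, -8
Step 2: Count signs: positive = 8, negative = 7.
Step 3: Under H0: P(positive) = 0.5, so the number of positives S ~ Bin(15, 0.5).
Step 4: Two-sided exact p-value = sum of Bin(15,0.5) probabilities at or below the observed probability = 1.000000.
Step 5: alpha = 0.1. fail to reject H0.

n_eff = 15, pos = 8, neg = 7, p = 1.000000, fail to reject H0.


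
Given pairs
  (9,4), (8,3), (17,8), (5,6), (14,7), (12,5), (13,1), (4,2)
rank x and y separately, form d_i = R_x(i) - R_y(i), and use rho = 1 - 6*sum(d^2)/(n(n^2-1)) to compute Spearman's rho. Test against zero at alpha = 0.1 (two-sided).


Step 1: Rank x and y separately (midranks; no ties here).
rank(x): 9->4, 8->3, 17->8, 5->2, 14->7, 12->5, 13->6, 4->1
rank(y): 4->4, 3->3, 8->8, 6->6, 7->7, 5->5, 1->1, 2->2
Step 2: d_i = R_x(i) - R_y(i); compute d_i^2.
  (4-4)^2=0, (3-3)^2=0, (8-8)^2=0, (2-6)^2=16, (7-7)^2=0, (5-5)^2=0, (6-1)^2=25, (1-2)^2=1
sum(d^2) = 42.
Step 3: rho = 1 - 6*42 / (8*(8^2 - 1)) = 1 - 252/504 = 0.500000.
Step 4: Under H0, t = rho * sqrt((n-2)/(1-rho^2)) = 1.4142 ~ t(6).
Step 5: Two-sided p-value from the t-distribution with 6 df = 0.207031.
Step 6: alpha = 0.1. fail to reject H0.

rho = 0.5000, p = 0.207031, fail to reject H0 at alpha = 0.1.


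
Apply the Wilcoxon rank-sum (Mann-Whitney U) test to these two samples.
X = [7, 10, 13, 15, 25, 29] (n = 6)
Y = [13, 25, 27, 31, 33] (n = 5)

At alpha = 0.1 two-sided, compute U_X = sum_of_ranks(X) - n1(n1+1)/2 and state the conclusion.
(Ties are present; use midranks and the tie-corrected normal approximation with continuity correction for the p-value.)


Step 1: Combine and sort all 11 observations; assign midranks.
sorted (value, group): (7,X), (10,X), (13,X), (13,Y), (15,X), (25,X), (25,Y), (27,Y), (29,X), (31,Y), (33,Y)
ranks: 7->1, 10->2, 13->3.5, 13->3.5, 15->5, 25->6.5, 25->6.5, 27->8, 29->9, 31->10, 33->11
Step 2: Rank sum for X: R1 = 1 + 2 + 3.5 + 5 + 6.5 + 9 = 27.
Step 3: U_X = R1 - n1(n1+1)/2 = 27 - 6*7/2 = 27 - 21 = 6.
       U_Y = n1*n2 - U_X = 30 - 6 = 24.
Step 4: Ties are present, so use the tie-corrected normal approximation (with continuity correction) for the p-value.
Step 5: p-value = 0.119000; compare to alpha = 0.1. fail to reject H0.

U_X = 6, p = 0.119000, fail to reject H0 at alpha = 0.1.


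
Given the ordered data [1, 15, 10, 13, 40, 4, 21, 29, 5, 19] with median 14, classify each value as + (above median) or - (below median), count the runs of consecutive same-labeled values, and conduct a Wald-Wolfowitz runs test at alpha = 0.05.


Step 1: Compute median = 14; label A = above, B = below.
Labels in order: BABBABAABA  (n_A = 5, n_B = 5)
Step 2: Count runs R = 8.
Step 3: Under H0 (random ordering), E[R] = 2*n_A*n_B/(n_A+n_B) + 1 = 2*5*5/10 + 1 = 6.0000.
        Var[R] = 2*n_A*n_B*(2*n_A*n_B - n_A - n_B) / ((n_A+n_B)^2 * (n_A+n_B-1)) = 2000/900 = 2.2222.
        SD[R] = 1.4907.
Step 4: Continuity-corrected z = (R - 0.5 - E[R]) / SD[R] = (8 - 0.5 - 6.0000) / 1.4907 = 1.0062.
Step 5: Two-sided p-value via normal approximation = 2*(1 - Phi(|z|)) = 0.314305.
Step 6: alpha = 0.05. fail to reject H0.

R = 8, z = 1.0062, p = 0.314305, fail to reject H0.


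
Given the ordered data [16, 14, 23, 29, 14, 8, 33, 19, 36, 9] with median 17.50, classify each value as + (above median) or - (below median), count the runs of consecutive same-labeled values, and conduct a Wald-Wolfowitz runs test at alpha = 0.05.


Step 1: Compute median = 17.50; label A = above, B = below.
Labels in order: BBAABBAAAB  (n_A = 5, n_B = 5)
Step 2: Count runs R = 5.
Step 3: Under H0 (random ordering), E[R] = 2*n_A*n_B/(n_A+n_B) + 1 = 2*5*5/10 + 1 = 6.0000.
        Var[R] = 2*n_A*n_B*(2*n_A*n_B - n_A - n_B) / ((n_A+n_B)^2 * (n_A+n_B-1)) = 2000/900 = 2.2222.
        SD[R] = 1.4907.
Step 4: Continuity-corrected z = (R + 0.5 - E[R]) / SD[R] = (5 + 0.5 - 6.0000) / 1.4907 = -0.3354.
Step 5: Two-sided p-value via normal approximation = 2*(1 - Phi(|z|)) = 0.737316.
Step 6: alpha = 0.05. fail to reject H0.

R = 5, z = -0.3354, p = 0.737316, fail to reject H0.


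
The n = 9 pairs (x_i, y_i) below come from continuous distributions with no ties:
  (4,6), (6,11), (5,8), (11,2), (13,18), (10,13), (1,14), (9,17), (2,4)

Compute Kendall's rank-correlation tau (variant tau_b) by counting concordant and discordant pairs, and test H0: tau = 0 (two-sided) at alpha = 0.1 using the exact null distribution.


Step 1: Enumerate the 36 unordered pairs (i,j) with i<j and classify each by sign(x_j-x_i) * sign(y_j-y_i).
  (1,2):dx=+2,dy=+5->C; (1,3):dx=+1,dy=+2->C; (1,4):dx=+7,dy=-4->D; (1,5):dx=+9,dy=+12->C
  (1,6):dx=+6,dy=+7->C; (1,7):dx=-3,dy=+8->D; (1,8):dx=+5,dy=+11->C; (1,9):dx=-2,dy=-2->C
  (2,3):dx=-1,dy=-3->C; (2,4):dx=+5,dy=-9->D; (2,5):dx=+7,dy=+7->C; (2,6):dx=+4,dy=+2->C
  (2,7):dx=-5,dy=+3->D; (2,8):dx=+3,dy=+6->C; (2,9):dx=-4,dy=-7->C; (3,4):dx=+6,dy=-6->D
  (3,5):dx=+8,dy=+10->C; (3,6):dx=+5,dy=+5->C; (3,7):dx=-4,dy=+6->D; (3,8):dx=+4,dy=+9->C
  (3,9):dx=-3,dy=-4->C; (4,5):dx=+2,dy=+16->C; (4,6):dx=-1,dy=+11->D; (4,7):dx=-10,dy=+12->D
  (4,8):dx=-2,dy=+15->D; (4,9):dx=-9,dy=+2->D; (5,6):dx=-3,dy=-5->C; (5,7):dx=-12,dy=-4->C
  (5,8):dx=-4,dy=-1->C; (5,9):dx=-11,dy=-14->C; (6,7):dx=-9,dy=+1->D; (6,8):dx=-1,dy=+4->D
  (6,9):dx=-8,dy=-9->C; (7,8):dx=+8,dy=+3->C; (7,9):dx=+1,dy=-10->D; (8,9):dx=-7,dy=-13->C
Step 2: C = 23, D = 13, total pairs = 36.
Step 3: tau = (C - D)/(n(n-1)/2) = (23 - 13)/36 = 0.277778.
Step 4: Exact two-sided p-value (enumerate n! = 362880 permutations of y under H0): p = 0.358488.
Step 5: alpha = 0.1. fail to reject H0.

tau_b = 0.2778 (C=23, D=13), p = 0.358488, fail to reject H0.


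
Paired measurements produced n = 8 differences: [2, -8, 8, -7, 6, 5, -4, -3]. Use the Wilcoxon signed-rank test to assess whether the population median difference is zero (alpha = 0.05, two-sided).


Step 1: Drop any zero differences (none here) and take |d_i|.
|d| = [2, 8, 8, 7, 6, 5, 4, 3]
Step 2: Midrank |d_i| (ties get averaged ranks).
ranks: |2|->1, |8|->7.5, |8|->7.5, |7|->6, |6|->5, |5|->4, |4|->3, |3|->2
Step 3: Attach original signs; sum ranks with positive sign and with negative sign.
W+ = 1 + 7.5 + 5 + 4 = 17.5
W- = 7.5 + 6 + 3 + 2 = 18.5
(Check: W+ + W- = 36 should equal n(n+1)/2 = 36.)
Step 4: Test statistic W = min(W+, W-) = 17.5.
Step 5: Ties in |d|, so use the tie-corrected normal approximation.
        E[W] = n(n+1)/4 = 8*9/4 = 18.
        Tie groups: |d|=8 (t=2); sum(t^3 - t) = 6.
        Var[W] = n(n+1)(2n+1)/24 - sum(t^3-t)/48 = 1224/24 - 6/48 = 50.875.
        z = (W - E[W]) / sqrt(Var[W]) = (17.5 - 18) / 7.1327 = -0.0701.
        Two-sided p = 2*Phi(z) = 0.944114.
Step 6: alpha = 0.05. fail to reject H0.

W+ = 17.5, W- = 18.5, W = min = 17.5, p = 0.944114, fail to reject H0.


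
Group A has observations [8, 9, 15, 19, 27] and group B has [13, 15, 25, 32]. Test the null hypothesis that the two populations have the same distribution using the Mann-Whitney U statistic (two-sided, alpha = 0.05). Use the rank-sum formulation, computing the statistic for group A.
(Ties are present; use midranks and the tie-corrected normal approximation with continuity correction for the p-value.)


Step 1: Combine and sort all 9 observations; assign midranks.
sorted (value, group): (8,X), (9,X), (13,Y), (15,X), (15,Y), (19,X), (25,Y), (27,X), (32,Y)
ranks: 8->1, 9->2, 13->3, 15->4.5, 15->4.5, 19->6, 25->7, 27->8, 32->9
Step 2: Rank sum for X: R1 = 1 + 2 + 4.5 + 6 + 8 = 21.5.
Step 3: U_X = R1 - n1(n1+1)/2 = 21.5 - 5*6/2 = 21.5 - 15 = 6.5.
       U_Y = n1*n2 - U_X = 20 - 6.5 = 13.5.
Step 4: Ties are present, so use the tie-corrected normal approximation (with continuity correction) for the p-value.
Step 5: p-value = 0.460558; compare to alpha = 0.05. fail to reject H0.

U_X = 6.5, p = 0.460558, fail to reject H0 at alpha = 0.05.


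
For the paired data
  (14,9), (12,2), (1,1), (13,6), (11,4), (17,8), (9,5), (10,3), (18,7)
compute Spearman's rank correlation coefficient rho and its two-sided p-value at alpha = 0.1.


Step 1: Rank x and y separately (midranks; no ties here).
rank(x): 14->7, 12->5, 1->1, 13->6, 11->4, 17->8, 9->2, 10->3, 18->9
rank(y): 9->9, 2->2, 1->1, 6->6, 4->4, 8->8, 5->5, 3->3, 7->7
Step 2: d_i = R_x(i) - R_y(i); compute d_i^2.
  (7-9)^2=4, (5-2)^2=9, (1-1)^2=0, (6-6)^2=0, (4-4)^2=0, (8-8)^2=0, (2-5)^2=9, (3-3)^2=0, (9-7)^2=4
sum(d^2) = 26.
Step 3: rho = 1 - 6*26 / (9*(9^2 - 1)) = 1 - 156/720 = 0.783333.
Step 4: Under H0, t = rho * sqrt((n-2)/(1-rho^2)) = 3.3341 ~ t(7).
Step 5: Two-sided p-value from the t-distribution with 7 df = 0.012520.
Step 6: alpha = 0.1. reject H0.

rho = 0.7833, p = 0.012520, reject H0 at alpha = 0.1.


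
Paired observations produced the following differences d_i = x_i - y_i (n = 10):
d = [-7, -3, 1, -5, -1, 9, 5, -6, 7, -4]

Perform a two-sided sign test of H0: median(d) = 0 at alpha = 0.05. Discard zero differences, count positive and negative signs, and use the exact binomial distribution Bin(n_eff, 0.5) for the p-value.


Step 1: Discard zero differences. Original n = 10; n_eff = number of nonzero differences = 10.
Nonzero differences (with sign): -7, -3, +1, -5, -1, +9, +5, -6, +7, -4
Step 2: Count signs: positive = 4, negative = 6.
Step 3: Under H0: P(positive) = 0.5, so the number of positives S ~ Bin(10, 0.5).
Step 4: Two-sided exact p-value = sum of Bin(10,0.5) probabilities at or below the observed probability = 0.753906.
Step 5: alpha = 0.05. fail to reject H0.

n_eff = 10, pos = 4, neg = 6, p = 0.753906, fail to reject H0.


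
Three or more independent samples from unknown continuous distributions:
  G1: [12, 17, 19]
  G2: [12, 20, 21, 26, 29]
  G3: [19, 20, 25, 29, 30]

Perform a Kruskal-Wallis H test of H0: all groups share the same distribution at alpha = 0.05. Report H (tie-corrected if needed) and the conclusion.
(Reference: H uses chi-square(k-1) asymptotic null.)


Step 1: Combine all N = 13 observations and assign midranks.
sorted (value, group, rank): (12,G1,1.5), (12,G2,1.5), (17,G1,3), (19,G1,4.5), (19,G3,4.5), (20,G2,6.5), (20,G3,6.5), (21,G2,8), (25,G3,9), (26,G2,10), (29,G2,11.5), (29,G3,11.5), (30,G3,13)
Step 2: Sum ranks within each group.
R_1 = 9 (n_1 = 3)
R_2 = 37.5 (n_2 = 5)
R_3 = 44.5 (n_3 = 5)
Step 3: H = 12/(N(N+1)) * sum(R_i^2/n_i) - 3(N+1)
     = 12/(13*14) * (9^2/3 + 37.5^2/5 + 44.5^2/5) - 3*14
     = 0.065934 * 704.3 - 42
     = 4.437363.
Step 4: Ties present; correction factor C = 1 - 24/(13^3 - 13) = 0.989011. Corrected H = 4.437363 / 0.989011 = 4.486667.
Step 5: Under H0, H ~ chi^2(2); p-value = 0.106104.
Step 6: alpha = 0.05. fail to reject H0.

H = 4.4867, df = 2, p = 0.106104, fail to reject H0.


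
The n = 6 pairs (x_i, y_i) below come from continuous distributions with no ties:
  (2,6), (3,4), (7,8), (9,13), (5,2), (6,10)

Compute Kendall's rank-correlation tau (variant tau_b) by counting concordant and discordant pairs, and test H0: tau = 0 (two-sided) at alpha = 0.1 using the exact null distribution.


Step 1: Enumerate the 15 unordered pairs (i,j) with i<j and classify each by sign(x_j-x_i) * sign(y_j-y_i).
  (1,2):dx=+1,dy=-2->D; (1,3):dx=+5,dy=+2->C; (1,4):dx=+7,dy=+7->C; (1,5):dx=+3,dy=-4->D
  (1,6):dx=+4,dy=+4->C; (2,3):dx=+4,dy=+4->C; (2,4):dx=+6,dy=+9->C; (2,5):dx=+2,dy=-2->D
  (2,6):dx=+3,dy=+6->C; (3,4):dx=+2,dy=+5->C; (3,5):dx=-2,dy=-6->C; (3,6):dx=-1,dy=+2->D
  (4,5):dx=-4,dy=-11->C; (4,6):dx=-3,dy=-3->C; (5,6):dx=+1,dy=+8->C
Step 2: C = 11, D = 4, total pairs = 15.
Step 3: tau = (C - D)/(n(n-1)/2) = (11 - 4)/15 = 0.466667.
Step 4: Exact two-sided p-value (enumerate n! = 720 permutations of y under H0): p = 0.272222.
Step 5: alpha = 0.1. fail to reject H0.

tau_b = 0.4667 (C=11, D=4), p = 0.272222, fail to reject H0.


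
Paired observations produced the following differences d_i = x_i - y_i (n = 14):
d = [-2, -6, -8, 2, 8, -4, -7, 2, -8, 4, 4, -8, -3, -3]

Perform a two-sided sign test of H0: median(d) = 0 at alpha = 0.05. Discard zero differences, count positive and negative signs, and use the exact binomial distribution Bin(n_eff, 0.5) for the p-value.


Step 1: Discard zero differences. Original n = 14; n_eff = number of nonzero differences = 14.
Nonzero differences (with sign): -2, -6, -8, +2, +8, -4, -7, +2, -8, +4, +4, -8, -3, -3
Step 2: Count signs: positive = 5, negative = 9.
Step 3: Under H0: P(positive) = 0.5, so the number of positives S ~ Bin(14, 0.5).
Step 4: Two-sided exact p-value = sum of Bin(14,0.5) probabilities at or below the observed probability = 0.423950.
Step 5: alpha = 0.05. fail to reject H0.

n_eff = 14, pos = 5, neg = 9, p = 0.423950, fail to reject H0.


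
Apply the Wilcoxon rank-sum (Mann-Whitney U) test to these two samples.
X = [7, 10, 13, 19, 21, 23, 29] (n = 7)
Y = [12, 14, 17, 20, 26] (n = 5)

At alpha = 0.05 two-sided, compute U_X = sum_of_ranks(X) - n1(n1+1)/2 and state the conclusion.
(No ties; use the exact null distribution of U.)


Step 1: Combine and sort all 12 observations; assign midranks.
sorted (value, group): (7,X), (10,X), (12,Y), (13,X), (14,Y), (17,Y), (19,X), (20,Y), (21,X), (23,X), (26,Y), (29,X)
ranks: 7->1, 10->2, 12->3, 13->4, 14->5, 17->6, 19->7, 20->8, 21->9, 23->10, 26->11, 29->12
Step 2: Rank sum for X: R1 = 1 + 2 + 4 + 7 + 9 + 10 + 12 = 45.
Step 3: U_X = R1 - n1(n1+1)/2 = 45 - 7*8/2 = 45 - 28 = 17.
       U_Y = n1*n2 - U_X = 35 - 17 = 18.
Step 4: No ties, so the exact null distribution of U (based on enumerating the C(12,7) = 792 equally likely rank assignments) gives the two-sided p-value.
Step 5: p-value = 1.000000; compare to alpha = 0.05. fail to reject H0.

U_X = 17, p = 1.000000, fail to reject H0 at alpha = 0.05.


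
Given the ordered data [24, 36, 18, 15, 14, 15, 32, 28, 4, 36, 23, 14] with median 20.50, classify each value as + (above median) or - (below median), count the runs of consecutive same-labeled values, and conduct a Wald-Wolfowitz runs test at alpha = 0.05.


Step 1: Compute median = 20.50; label A = above, B = below.
Labels in order: AABBBBAABAAB  (n_A = 6, n_B = 6)
Step 2: Count runs R = 6.
Step 3: Under H0 (random ordering), E[R] = 2*n_A*n_B/(n_A+n_B) + 1 = 2*6*6/12 + 1 = 7.0000.
        Var[R] = 2*n_A*n_B*(2*n_A*n_B - n_A - n_B) / ((n_A+n_B)^2 * (n_A+n_B-1)) = 4320/1584 = 2.7273.
        SD[R] = 1.6514.
Step 4: Continuity-corrected z = (R + 0.5 - E[R]) / SD[R] = (6 + 0.5 - 7.0000) / 1.6514 = -0.3028.
Step 5: Two-sided p-value via normal approximation = 2*(1 - Phi(|z|)) = 0.762069.
Step 6: alpha = 0.05. fail to reject H0.

R = 6, z = -0.3028, p = 0.762069, fail to reject H0.


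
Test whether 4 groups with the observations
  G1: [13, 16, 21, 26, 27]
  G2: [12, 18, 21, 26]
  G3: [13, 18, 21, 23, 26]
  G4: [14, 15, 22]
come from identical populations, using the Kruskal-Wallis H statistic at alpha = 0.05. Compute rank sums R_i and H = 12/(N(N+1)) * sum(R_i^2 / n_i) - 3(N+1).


Step 1: Combine all N = 17 observations and assign midranks.
sorted (value, group, rank): (12,G2,1), (13,G1,2.5), (13,G3,2.5), (14,G4,4), (15,G4,5), (16,G1,6), (18,G2,7.5), (18,G3,7.5), (21,G1,10), (21,G2,10), (21,G3,10), (22,G4,12), (23,G3,13), (26,G1,15), (26,G2,15), (26,G3,15), (27,G1,17)
Step 2: Sum ranks within each group.
R_1 = 50.5 (n_1 = 5)
R_2 = 33.5 (n_2 = 4)
R_3 = 48 (n_3 = 5)
R_4 = 21 (n_4 = 3)
Step 3: H = 12/(N(N+1)) * sum(R_i^2/n_i) - 3(N+1)
     = 12/(17*18) * (50.5^2/5 + 33.5^2/4 + 48^2/5 + 21^2/3) - 3*18
     = 0.039216 * 1398.41 - 54
     = 0.839706.
Step 4: Ties present; correction factor C = 1 - 60/(17^3 - 17) = 0.987745. Corrected H = 0.839706 / 0.987745 = 0.850124.
Step 5: Under H0, H ~ chi^2(3); p-value = 0.837444.
Step 6: alpha = 0.05. fail to reject H0.

H = 0.8501, df = 3, p = 0.837444, fail to reject H0.


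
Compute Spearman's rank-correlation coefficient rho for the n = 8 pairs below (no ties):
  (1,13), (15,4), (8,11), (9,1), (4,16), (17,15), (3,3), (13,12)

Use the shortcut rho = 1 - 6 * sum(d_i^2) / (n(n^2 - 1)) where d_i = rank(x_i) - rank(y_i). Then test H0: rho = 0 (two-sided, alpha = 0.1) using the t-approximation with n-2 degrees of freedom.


Step 1: Rank x and y separately (midranks; no ties here).
rank(x): 1->1, 15->7, 8->4, 9->5, 4->3, 17->8, 3->2, 13->6
rank(y): 13->6, 4->3, 11->4, 1->1, 16->8, 15->7, 3->2, 12->5
Step 2: d_i = R_x(i) - R_y(i); compute d_i^2.
  (1-6)^2=25, (7-3)^2=16, (4-4)^2=0, (5-1)^2=16, (3-8)^2=25, (8-7)^2=1, (2-2)^2=0, (6-5)^2=1
sum(d^2) = 84.
Step 3: rho = 1 - 6*84 / (8*(8^2 - 1)) = 1 - 504/504 = 0.000000.
Step 4: Under H0, t = rho * sqrt((n-2)/(1-rho^2)) = 0.0000 ~ t(6).
Step 5: Two-sided p-value from the t-distribution with 6 df = 1.000000.
Step 6: alpha = 0.1. fail to reject H0.

rho = 0.0000, p = 1.000000, fail to reject H0 at alpha = 0.1.


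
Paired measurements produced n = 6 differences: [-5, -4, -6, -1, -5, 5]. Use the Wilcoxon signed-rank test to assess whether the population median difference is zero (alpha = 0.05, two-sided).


Step 1: Drop any zero differences (none here) and take |d_i|.
|d| = [5, 4, 6, 1, 5, 5]
Step 2: Midrank |d_i| (ties get averaged ranks).
ranks: |5|->4, |4|->2, |6|->6, |1|->1, |5|->4, |5|->4
Step 3: Attach original signs; sum ranks with positive sign and with negative sign.
W+ = 4 = 4
W- = 4 + 2 + 6 + 1 + 4 = 17
(Check: W+ + W- = 21 should equal n(n+1)/2 = 21.)
Step 4: Test statistic W = min(W+, W-) = 4.
Step 5: Ties in |d|, so use the tie-corrected normal approximation.
        E[W] = n(n+1)/4 = 6*7/4 = 10.5.
        Tie groups: |d|=5 (t=3); sum(t^3 - t) = 24.
        Var[W] = n(n+1)(2n+1)/24 - sum(t^3-t)/48 = 546/24 - 24/48 = 22.25.
        z = (W - E[W]) / sqrt(Var[W]) = (4 - 10.5) / 4.7170 = -1.3780.
        Two-sided p = 2*Phi(z) = 0.168204.
Step 6: alpha = 0.05. fail to reject H0.

W+ = 4, W- = 17, W = min = 4, p = 0.168204, fail to reject H0.


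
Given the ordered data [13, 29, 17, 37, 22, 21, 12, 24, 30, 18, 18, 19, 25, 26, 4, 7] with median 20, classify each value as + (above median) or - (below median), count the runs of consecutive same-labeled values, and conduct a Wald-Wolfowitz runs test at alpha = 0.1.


Step 1: Compute median = 20; label A = above, B = below.
Labels in order: BABAAABAABBBAABB  (n_A = 8, n_B = 8)
Step 2: Count runs R = 9.
Step 3: Under H0 (random ordering), E[R] = 2*n_A*n_B/(n_A+n_B) + 1 = 2*8*8/16 + 1 = 9.0000.
        Var[R] = 2*n_A*n_B*(2*n_A*n_B - n_A - n_B) / ((n_A+n_B)^2 * (n_A+n_B-1)) = 14336/3840 = 3.7333.
        SD[R] = 1.9322.
Step 4: R = E[R], so z = 0 with no continuity correction.
Step 5: Two-sided p-value via normal approximation = 2*(1 - Phi(|z|)) = 1.000000.
Step 6: alpha = 0.1. fail to reject H0.

R = 9, z = 0.0000, p = 1.000000, fail to reject H0.


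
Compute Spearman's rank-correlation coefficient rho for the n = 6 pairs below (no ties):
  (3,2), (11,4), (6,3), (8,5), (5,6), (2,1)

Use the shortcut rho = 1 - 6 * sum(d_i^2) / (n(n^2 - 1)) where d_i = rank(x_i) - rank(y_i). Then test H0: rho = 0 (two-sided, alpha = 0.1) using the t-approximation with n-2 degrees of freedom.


Step 1: Rank x and y separately (midranks; no ties here).
rank(x): 3->2, 11->6, 6->4, 8->5, 5->3, 2->1
rank(y): 2->2, 4->4, 3->3, 5->5, 6->6, 1->1
Step 2: d_i = R_x(i) - R_y(i); compute d_i^2.
  (2-2)^2=0, (6-4)^2=4, (4-3)^2=1, (5-5)^2=0, (3-6)^2=9, (1-1)^2=0
sum(d^2) = 14.
Step 3: rho = 1 - 6*14 / (6*(6^2 - 1)) = 1 - 84/210 = 0.600000.
Step 4: Under H0, t = rho * sqrt((n-2)/(1-rho^2)) = 1.5000 ~ t(4).
Step 5: Two-sided p-value from the t-distribution with 4 df = 0.208000.
Step 6: alpha = 0.1. fail to reject H0.

rho = 0.6000, p = 0.208000, fail to reject H0 at alpha = 0.1.


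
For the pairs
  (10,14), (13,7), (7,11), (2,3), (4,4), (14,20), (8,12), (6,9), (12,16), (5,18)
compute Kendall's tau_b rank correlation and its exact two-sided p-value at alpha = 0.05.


Step 1: Enumerate the 45 unordered pairs (i,j) with i<j and classify each by sign(x_j-x_i) * sign(y_j-y_i).
  (1,2):dx=+3,dy=-7->D; (1,3):dx=-3,dy=-3->C; (1,4):dx=-8,dy=-11->C; (1,5):dx=-6,dy=-10->C
  (1,6):dx=+4,dy=+6->C; (1,7):dx=-2,dy=-2->C; (1,8):dx=-4,dy=-5->C; (1,9):dx=+2,dy=+2->C
  (1,10):dx=-5,dy=+4->D; (2,3):dx=-6,dy=+4->D; (2,4):dx=-11,dy=-4->C; (2,5):dx=-9,dy=-3->C
  (2,6):dx=+1,dy=+13->C; (2,7):dx=-5,dy=+5->D; (2,8):dx=-7,dy=+2->D; (2,9):dx=-1,dy=+9->D
  (2,10):dx=-8,dy=+11->D; (3,4):dx=-5,dy=-8->C; (3,5):dx=-3,dy=-7->C; (3,6):dx=+7,dy=+9->C
  (3,7):dx=+1,dy=+1->C; (3,8):dx=-1,dy=-2->C; (3,9):dx=+5,dy=+5->C; (3,10):dx=-2,dy=+7->D
  (4,5):dx=+2,dy=+1->C; (4,6):dx=+12,dy=+17->C; (4,7):dx=+6,dy=+9->C; (4,8):dx=+4,dy=+6->C
  (4,9):dx=+10,dy=+13->C; (4,10):dx=+3,dy=+15->C; (5,6):dx=+10,dy=+16->C; (5,7):dx=+4,dy=+8->C
  (5,8):dx=+2,dy=+5->C; (5,9):dx=+8,dy=+12->C; (5,10):dx=+1,dy=+14->C; (6,7):dx=-6,dy=-8->C
  (6,8):dx=-8,dy=-11->C; (6,9):dx=-2,dy=-4->C; (6,10):dx=-9,dy=-2->C; (7,8):dx=-2,dy=-3->C
  (7,9):dx=+4,dy=+4->C; (7,10):dx=-3,dy=+6->D; (8,9):dx=+6,dy=+7->C; (8,10):dx=-1,dy=+9->D
  (9,10):dx=-7,dy=+2->D
Step 2: C = 34, D = 11, total pairs = 45.
Step 3: tau = (C - D)/(n(n-1)/2) = (34 - 11)/45 = 0.511111.
Step 4: Exact two-sided p-value (enumerate n! = 3628800 permutations of y under H0): p = 0.046623.
Step 5: alpha = 0.05. reject H0.

tau_b = 0.5111 (C=34, D=11), p = 0.046623, reject H0.


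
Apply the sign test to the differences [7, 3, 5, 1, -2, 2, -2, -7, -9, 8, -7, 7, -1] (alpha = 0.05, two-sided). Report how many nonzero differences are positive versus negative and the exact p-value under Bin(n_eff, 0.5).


Step 1: Discard zero differences. Original n = 13; n_eff = number of nonzero differences = 13.
Nonzero differences (with sign): +7, +3, +5, +1, -2, +2, -2, -7, -9, +8, -7, +7, -1
Step 2: Count signs: positive = 7, negative = 6.
Step 3: Under H0: P(positive) = 0.5, so the number of positives S ~ Bin(13, 0.5).
Step 4: Two-sided exact p-value = sum of Bin(13,0.5) probabilities at or below the observed probability = 1.000000.
Step 5: alpha = 0.05. fail to reject H0.

n_eff = 13, pos = 7, neg = 6, p = 1.000000, fail to reject H0.


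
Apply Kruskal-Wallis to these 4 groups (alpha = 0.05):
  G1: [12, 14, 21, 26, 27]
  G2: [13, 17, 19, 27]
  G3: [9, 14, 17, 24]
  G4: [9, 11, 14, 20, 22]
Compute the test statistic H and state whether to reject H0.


Step 1: Combine all N = 18 observations and assign midranks.
sorted (value, group, rank): (9,G3,1.5), (9,G4,1.5), (11,G4,3), (12,G1,4), (13,G2,5), (14,G1,7), (14,G3,7), (14,G4,7), (17,G2,9.5), (17,G3,9.5), (19,G2,11), (20,G4,12), (21,G1,13), (22,G4,14), (24,G3,15), (26,G1,16), (27,G1,17.5), (27,G2,17.5)
Step 2: Sum ranks within each group.
R_1 = 57.5 (n_1 = 5)
R_2 = 43 (n_2 = 4)
R_3 = 33 (n_3 = 4)
R_4 = 37.5 (n_4 = 5)
Step 3: H = 12/(N(N+1)) * sum(R_i^2/n_i) - 3(N+1)
     = 12/(18*19) * (57.5^2/5 + 43^2/4 + 33^2/4 + 37.5^2/5) - 3*19
     = 0.035088 * 1677 - 57
     = 1.842105.
Step 4: Ties present; correction factor C = 1 - 42/(18^3 - 18) = 0.992776. Corrected H = 1.842105 / 0.992776 = 1.855509.
Step 5: Under H0, H ~ chi^2(3); p-value = 0.602931.
Step 6: alpha = 0.05. fail to reject H0.

H = 1.8555, df = 3, p = 0.602931, fail to reject H0.


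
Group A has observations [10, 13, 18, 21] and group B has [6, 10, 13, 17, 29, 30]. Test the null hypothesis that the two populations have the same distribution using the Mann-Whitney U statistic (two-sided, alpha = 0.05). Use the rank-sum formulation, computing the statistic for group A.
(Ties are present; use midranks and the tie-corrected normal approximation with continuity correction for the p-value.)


Step 1: Combine and sort all 10 observations; assign midranks.
sorted (value, group): (6,Y), (10,X), (10,Y), (13,X), (13,Y), (17,Y), (18,X), (21,X), (29,Y), (30,Y)
ranks: 6->1, 10->2.5, 10->2.5, 13->4.5, 13->4.5, 17->6, 18->7, 21->8, 29->9, 30->10
Step 2: Rank sum for X: R1 = 2.5 + 4.5 + 7 + 8 = 22.
Step 3: U_X = R1 - n1(n1+1)/2 = 22 - 4*5/2 = 22 - 10 = 12.
       U_Y = n1*n2 - U_X = 24 - 12 = 12.
Step 4: Ties are present, so use the tie-corrected normal approximation (with continuity correction) for the p-value.
Step 5: p-value = 1.000000; compare to alpha = 0.05. fail to reject H0.

U_X = 12, p = 1.000000, fail to reject H0 at alpha = 0.05.
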